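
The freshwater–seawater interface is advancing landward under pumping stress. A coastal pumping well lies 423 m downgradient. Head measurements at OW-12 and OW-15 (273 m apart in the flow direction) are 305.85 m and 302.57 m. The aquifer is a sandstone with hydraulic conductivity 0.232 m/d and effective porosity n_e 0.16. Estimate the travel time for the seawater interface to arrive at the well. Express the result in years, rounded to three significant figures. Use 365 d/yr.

Hydraulic gradient i = (305.85 − 302.57) / 273 = 3.28 / 273 = 0.01201
q = Ki = 0.232 × 0.01201 = 0.002787 m/d
v = Ki/n = 0.232·0.01201/0.16 = 0.01742 m/d
t = L / v = 423 / 0.01742 = 24280 d
   = 24280 / 365 = 66.5 yr

66.5 years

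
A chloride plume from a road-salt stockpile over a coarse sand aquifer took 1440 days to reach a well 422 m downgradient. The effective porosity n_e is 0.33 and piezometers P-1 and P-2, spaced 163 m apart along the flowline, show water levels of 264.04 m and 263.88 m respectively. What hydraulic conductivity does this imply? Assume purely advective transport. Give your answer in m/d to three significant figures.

98.5 m/d

Hydraulic gradient i = (264.04 − 263.88) / 163 = 0.16 / 163 = 9.816e-4
v = L / t = 422 / 1440 = 0.2931 m/d
K = v · n / i = 0.2931 × 0.33 / 9.816e-4 = 98.5 m/d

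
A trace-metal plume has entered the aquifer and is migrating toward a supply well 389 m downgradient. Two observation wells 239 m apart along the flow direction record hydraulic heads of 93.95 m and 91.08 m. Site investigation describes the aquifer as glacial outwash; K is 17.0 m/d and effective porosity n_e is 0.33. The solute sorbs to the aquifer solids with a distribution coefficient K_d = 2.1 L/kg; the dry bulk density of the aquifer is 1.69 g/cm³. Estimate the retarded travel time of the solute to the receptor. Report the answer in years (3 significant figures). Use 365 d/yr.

20.3 years

Hydraulic gradient i = (93.95 − 91.08) / 239 = 2.87 / 239 = 0.01201
Darcy flux q = K·i = 17.0 × 0.01201 = 0.2041 m/d
v = Ki/n = 17.0·0.01201/0.33 = 0.6186 m/d
Retardation R = 1 + ρ_b·K_d/n = 1 + 1.69×2.1/0.33 = 11.75
Contaminant velocity v_c = v/R = 0.6186/11.75 = 0.05263 m/d
t = L/v_c = 389/0.05263 = 7392 d
   = 7392/365 = 20.3 yr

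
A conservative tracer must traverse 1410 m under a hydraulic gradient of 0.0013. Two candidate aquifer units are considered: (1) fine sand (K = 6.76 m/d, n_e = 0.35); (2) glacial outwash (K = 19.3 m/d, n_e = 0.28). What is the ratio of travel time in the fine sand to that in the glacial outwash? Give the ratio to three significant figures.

Unit 1 (fine sand): v = 6.76×0.0013/0.35 = 0.02511 m/d, t = 1410/0.02511 = 56160 d
Unit 2 (glacial outwash): v = 19.3×0.0013/0.28 = 0.08961 m/d, t = 1410/0.08961 = 15740 d
t(fine sand) / t(glacial outwash) = 56160/15740 = 3.57

3.57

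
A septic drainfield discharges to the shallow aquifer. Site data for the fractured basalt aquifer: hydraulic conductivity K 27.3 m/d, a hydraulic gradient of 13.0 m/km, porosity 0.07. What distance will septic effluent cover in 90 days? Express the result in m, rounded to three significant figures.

456 m

Darcy flux q = K·i = 27.3 × 0.013 = 0.3549 m/d
Seepage velocity v = q / n = 0.3549 / 0.07 = 5.070 m/d
L = v × T = 5.070 × 90 = 456.3 m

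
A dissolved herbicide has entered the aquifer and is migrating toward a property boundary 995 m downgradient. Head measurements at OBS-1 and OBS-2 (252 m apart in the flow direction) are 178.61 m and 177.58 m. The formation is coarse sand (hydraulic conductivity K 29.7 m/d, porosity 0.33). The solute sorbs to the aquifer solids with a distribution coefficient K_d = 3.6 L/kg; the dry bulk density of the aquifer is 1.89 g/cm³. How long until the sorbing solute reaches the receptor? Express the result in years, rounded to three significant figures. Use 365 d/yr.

160 years

Hydraulic gradient i = (178.61 − 177.58) / 252 = 1.03 / 252 = 0.004087
Darcy flux q = K·i = 29.7 × 0.004087 = 0.1214 m/d
v_s = q/n_e = 0.1214/0.33 = 0.3679 m/d
Retardation R = 1 + ρ_b·K_d/n = 1 + 1.89×3.6/0.33 = 21.62
Contaminant velocity v_c = v/R = 0.3679/21.62 = 0.01702 m/d
t = L/v_c = 995/0.01702 = 58470 d
   = 58470/365 = 160 yr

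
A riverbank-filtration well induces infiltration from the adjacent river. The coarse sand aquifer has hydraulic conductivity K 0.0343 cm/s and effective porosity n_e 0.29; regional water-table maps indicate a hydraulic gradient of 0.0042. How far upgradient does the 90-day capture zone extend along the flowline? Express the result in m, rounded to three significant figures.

38.6 m

K = 0.0343 cm/s × 864 = 29.64 m/d
q = Ki = 29.64 × 0.0042 = 0.1245 m/d
Average linear velocity = 0.1245 / 0.29 = 0.4292 m/d
L = v × T = 0.4292 × 90 = 38.63 m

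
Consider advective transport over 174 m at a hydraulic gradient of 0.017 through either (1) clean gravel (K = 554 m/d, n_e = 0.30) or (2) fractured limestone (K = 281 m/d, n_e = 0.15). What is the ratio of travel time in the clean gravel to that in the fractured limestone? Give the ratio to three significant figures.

1.01

Unit 1 (clean gravel): v = 554×0.017/0.30 = 31.39 m/d, t = 174/31.39 = 5.543 d
Unit 2 (fractured limestone): v = 281×0.017/0.15 = 31.85 m/d, t = 174/31.85 = 5.464 d
t(clean gravel) / t(fractured limestone) = 5.543/5.464 = 1.01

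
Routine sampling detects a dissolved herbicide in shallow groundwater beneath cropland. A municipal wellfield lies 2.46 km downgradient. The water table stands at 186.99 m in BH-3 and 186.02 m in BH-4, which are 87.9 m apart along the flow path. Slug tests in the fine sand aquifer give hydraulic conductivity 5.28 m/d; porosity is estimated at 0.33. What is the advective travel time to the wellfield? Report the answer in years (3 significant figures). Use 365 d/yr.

Hydraulic gradient i = (186.99 − 186.02) / 87.9 = 0.97 / 87.9 = 0.01104
q = Ki = 5.28 × 0.01104 = 0.05827 m/d
v_s = q/n_e = 0.05827/0.33 = 0.1766 m/d
L = 2.46 km = 2460 m
t = L / v = 2460 / 0.1766 = 13930 d
   = 13930 / 365 = 38.2 yr

38.2 years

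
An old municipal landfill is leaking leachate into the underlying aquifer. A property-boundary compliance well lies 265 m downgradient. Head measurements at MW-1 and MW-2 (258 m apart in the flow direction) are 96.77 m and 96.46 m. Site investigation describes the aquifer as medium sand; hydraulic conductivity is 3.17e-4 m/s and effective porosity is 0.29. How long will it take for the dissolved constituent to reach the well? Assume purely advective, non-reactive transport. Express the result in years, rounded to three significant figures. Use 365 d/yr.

6.40 years

Hydraulic gradient i = (96.77 − 96.46) / 258 = 0.31 / 258 = 0.001202
K = 3.17e-4 m/s × 86400 s/d = 27.39 m/d
q = Ki = 27.39 × 0.001202 = 0.03291 m/d
v_s = q/n_e = 0.03291/0.29 = 0.1135 m/d
t = L / v = 265 / 0.1135 = 2335 d
   = 2335 / 365 = 6.40 yr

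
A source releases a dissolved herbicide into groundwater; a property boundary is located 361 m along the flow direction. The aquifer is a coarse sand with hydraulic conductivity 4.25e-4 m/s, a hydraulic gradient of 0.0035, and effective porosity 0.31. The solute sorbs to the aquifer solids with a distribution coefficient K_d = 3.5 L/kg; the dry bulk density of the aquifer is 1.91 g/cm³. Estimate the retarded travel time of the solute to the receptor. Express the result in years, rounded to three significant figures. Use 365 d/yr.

53.8 years

K = 4.25e-4 m/s × 86400 s/d = 36.72 m/d
Specific discharge q = 36.72 × 0.0035 = 0.1285 m/d
Average linear velocity = 0.1285 / 0.31 = 0.4146 m/d
Retardation R = 1 + ρ_b·K_d/n = 1 + 1.91×3.5/0.31 = 22.56
Contaminant velocity v_c = v/R = 0.4146/22.56 = 0.01837 m/d
t = L/v_c = 361/0.01837 = 19650 d
   = 19650/365 = 53.8 yr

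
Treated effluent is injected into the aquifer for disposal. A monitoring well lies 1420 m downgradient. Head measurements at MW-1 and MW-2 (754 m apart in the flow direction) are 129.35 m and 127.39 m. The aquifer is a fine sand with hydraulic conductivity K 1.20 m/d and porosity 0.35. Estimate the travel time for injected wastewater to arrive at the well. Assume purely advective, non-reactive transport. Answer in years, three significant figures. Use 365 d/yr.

Hydraulic gradient i = (129.35 − 127.39) / 754 = 1.96 / 754 = 0.002599
Specific discharge q = 1.20 × 0.002599 = 0.003119 m/d
v = Ki/n = 1.20·0.002599/0.35 = 0.008912 m/d
t = L / v = 1420 / 0.008912 = 159300 d
   = 159300 / 365 = 437 yr

437 years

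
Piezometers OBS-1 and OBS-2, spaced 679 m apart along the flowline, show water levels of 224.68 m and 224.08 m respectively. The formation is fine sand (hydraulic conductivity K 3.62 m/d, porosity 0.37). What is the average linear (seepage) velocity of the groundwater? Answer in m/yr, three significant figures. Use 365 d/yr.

3.16 m/yr

Hydraulic gradient i = (224.68 − 224.08) / 679 = 0.60 / 679 = 8.837e-4
Specific discharge q = 3.62 × 8.837e-4 = 0.003199 m/d
Average linear velocity = 0.003199 / 0.37 = 0.008645 m/d
   = 0.008645 × 365 = 3.16 m/yr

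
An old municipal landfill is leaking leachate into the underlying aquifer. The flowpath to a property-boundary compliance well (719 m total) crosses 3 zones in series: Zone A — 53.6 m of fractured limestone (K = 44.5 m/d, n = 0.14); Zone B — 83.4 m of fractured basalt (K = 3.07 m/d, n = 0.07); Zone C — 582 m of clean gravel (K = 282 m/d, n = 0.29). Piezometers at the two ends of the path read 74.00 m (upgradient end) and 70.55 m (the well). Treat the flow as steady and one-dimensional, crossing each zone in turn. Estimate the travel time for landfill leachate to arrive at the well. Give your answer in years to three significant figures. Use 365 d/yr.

Total head drop ΔH = 74.00 − 70.55 = 3.45 m
Continuity: the same q passes through each zone, so ΔH = q·Σ(L_j/K_j) — the zones act as resistances in series.
Σ(L/K) = 53.6/44.5 + 83.4/3.07 + 582/282 = 1.204 + 27.17 + 2.064 = 30.43 d
q = ΔH / Σ(L/K) = 3.45 / 30.43 = 0.1134 m/d (same in every zone)
Zone A: v = q/n = 0.1134/0.14 = 0.8097 m/d → t_A = 53.6/0.8097 = 66.20 d
Zone B: v = q/n = 0.1134/0.07 = 1.619 m/d → t_B = 83.4/1.619 = 51.50 d
Zone C: v = q/n = 0.1134/0.29 = 0.3909 m/d → t_C = 582/0.3909 = 1489 d
Total t = 66.20 + 51.50 + 1489 = 1607 d
   = 1607 / 365 = 4.40 yr

4.40 years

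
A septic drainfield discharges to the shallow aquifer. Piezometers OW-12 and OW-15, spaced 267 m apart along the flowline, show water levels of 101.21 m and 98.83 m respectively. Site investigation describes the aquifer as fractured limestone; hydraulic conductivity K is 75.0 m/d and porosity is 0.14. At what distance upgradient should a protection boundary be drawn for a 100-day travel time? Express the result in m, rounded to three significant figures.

478 m

Hydraulic gradient i = (101.21 − 98.83) / 267 = 2.38 / 267 = 0.008914
Specific discharge q = 75.0 × 0.008914 = 0.6685 m/d
Seepage velocity v = q / n = 0.6685 / 0.14 = 4.775 m/d
L = v × T = 4.775 × 100 = 477.5 m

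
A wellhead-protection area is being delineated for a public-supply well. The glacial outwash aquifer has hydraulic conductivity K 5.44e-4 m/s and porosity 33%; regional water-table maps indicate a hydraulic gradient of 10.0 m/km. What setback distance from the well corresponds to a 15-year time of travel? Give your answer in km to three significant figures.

7.80 km

K = 5.44e-4 m/s × 86400 s/d = 47.00 m/d
q = Ki = 47.00 × 0.010 = 0.4700 m/d
v_s = q/n_e = 0.4700/0.33 = 1.424 m/d
T = 15 yr × 365 = 5475 d
L = v × T = 1.424 × 5475 = 7798 m
   = 7.80 km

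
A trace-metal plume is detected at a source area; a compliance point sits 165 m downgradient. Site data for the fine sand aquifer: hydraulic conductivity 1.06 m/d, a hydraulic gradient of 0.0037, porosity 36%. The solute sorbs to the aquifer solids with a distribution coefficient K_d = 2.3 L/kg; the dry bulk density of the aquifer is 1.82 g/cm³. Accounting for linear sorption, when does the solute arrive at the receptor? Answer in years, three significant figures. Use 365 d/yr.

q = Ki = 1.06 × 0.0037 = 0.003922 m/d
v_s = q/n_e = 0.003922/0.36 = 0.01089 m/d
Retardation R = 1 + ρ_b·K_d/n = 1 + 1.82×2.3/0.36 = 12.63
Contaminant velocity v_c = v/R = 0.01089/12.63 = 8.627e-4 m/d
t = L/v_c = 165/8.627e-4 = 191300 d
   = 191300/365 = 524 yr

524 years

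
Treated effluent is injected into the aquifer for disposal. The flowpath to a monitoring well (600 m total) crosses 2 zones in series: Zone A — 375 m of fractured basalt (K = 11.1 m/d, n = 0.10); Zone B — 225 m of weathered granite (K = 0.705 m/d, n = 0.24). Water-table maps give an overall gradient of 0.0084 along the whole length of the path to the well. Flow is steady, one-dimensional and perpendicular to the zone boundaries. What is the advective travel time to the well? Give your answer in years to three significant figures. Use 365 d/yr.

17.6 years

For zones in series the flux q is common to all zones; the equivalent conductivity is the harmonic (thickness-weighted) mean, K_eq = L_total / Σ(L_j/K_j).
Σ(L/K) = 375/11.1 + 225/0.705 = 33.78 + 319.1 = 352.9 d
K_eq = L_total / Σ(L/K) = 600 / 352.9 = 1.700 m/d
q = K_eq · i = 1.700 × 0.0084 = 0.01428 m/d (same in every zone)
Zone A: v = q/n = 0.01428/0.10 = 0.1428 m/d → t_A = 375/0.1428 = 2626 d
Zone B: v = q/n = 0.01428/0.24 = 0.05950 m/d → t_B = 225/0.05950 = 3781 d
Total t = 2626 + 3781 = 6407 d
   = 6407 / 365 = 17.6 yr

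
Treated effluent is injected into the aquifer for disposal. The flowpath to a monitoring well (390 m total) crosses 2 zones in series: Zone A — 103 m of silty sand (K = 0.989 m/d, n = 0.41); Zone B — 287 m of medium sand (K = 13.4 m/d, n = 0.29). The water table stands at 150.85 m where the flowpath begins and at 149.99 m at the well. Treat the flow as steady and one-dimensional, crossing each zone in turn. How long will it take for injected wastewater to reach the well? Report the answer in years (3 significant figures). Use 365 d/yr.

Total head drop ΔH = 150.85 − 149.99 = 0.86 m
Continuity: the same q passes through each zone, so ΔH = q·Σ(L_j/K_j) — the zones act as resistances in series.
Σ(L/K) = 103/0.989 + 287/13.4 = 104.1 + 21.42 = 125.6 d
q = ΔH / Σ(L/K) = 0.86 / 125.6 = 0.006849 m/d (same in every zone)
Zone A: v = q/n = 0.006849/0.41 = 0.01671 m/d → t_A = 103/0.01671 = 6166 d
Zone B: v = q/n = 0.006849/0.29 = 0.02362 m/d → t_B = 287/0.02362 = 12150 d
Total t = 6166 + 12150 = 18320 d
   = 18320 / 365 = 50.2 yr

50.2 years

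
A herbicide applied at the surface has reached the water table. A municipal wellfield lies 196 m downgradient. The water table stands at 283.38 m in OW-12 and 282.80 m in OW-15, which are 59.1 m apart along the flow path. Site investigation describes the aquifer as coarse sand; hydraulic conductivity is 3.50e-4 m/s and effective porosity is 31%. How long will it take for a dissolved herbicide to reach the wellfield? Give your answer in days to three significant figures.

Hydraulic gradient i = (283.38 − 282.80) / 59.1 = 0.58 / 59.1 = 0.009814
K = 3.50e-4 m/s × 86400 s/d = 30.24 m/d
Darcy flux q = K·i = 30.24 × 0.009814 = 0.2968 m/d
Average linear velocity = 0.2968 / 0.31 = 0.9573 m/d
t = L / v = 196 / 0.9573 = 204.7 d

205 days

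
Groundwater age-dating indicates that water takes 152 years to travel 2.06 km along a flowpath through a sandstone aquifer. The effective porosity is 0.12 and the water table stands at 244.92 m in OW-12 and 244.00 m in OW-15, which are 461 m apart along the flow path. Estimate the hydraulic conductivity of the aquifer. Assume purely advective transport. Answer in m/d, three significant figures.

Hydraulic gradient i = (244.92 − 244.00) / 461 = 0.92 / 461 = 0.001996
t = 152 years = 55480 d
L = 2.06 km = 2060 m
v = L / t = 2060 / 55480 = 0.03713 m/d
K = v · n / i = 0.03713 × 0.12 / 0.001996 = 2.23 m/d

2.23 m/d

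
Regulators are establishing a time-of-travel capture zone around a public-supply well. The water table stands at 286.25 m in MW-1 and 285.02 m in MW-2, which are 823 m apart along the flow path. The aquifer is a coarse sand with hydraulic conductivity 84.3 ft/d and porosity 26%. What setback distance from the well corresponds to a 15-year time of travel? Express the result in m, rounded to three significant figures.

809 m

Hydraulic gradient i = (286.25 − 285.02) / 823 = 1.23 / 823 = 0.001495
K = 84.3 ft/d × 0.3048 = 25.69 m/d
Darcy flux q = K·i = 25.69 × 0.001495 = 0.03840 m/d
v_s = q/n_e = 0.03840/0.26 = 0.1477 m/d
T = 15 yr × 365 = 5475 d
L = v × T = 0.1477 × 5475 = 808.6 m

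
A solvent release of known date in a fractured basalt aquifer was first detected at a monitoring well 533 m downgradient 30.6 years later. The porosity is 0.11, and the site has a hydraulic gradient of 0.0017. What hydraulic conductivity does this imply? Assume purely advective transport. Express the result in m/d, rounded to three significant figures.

3.09 m/d

t = 30.6 years = 11170 d
v = L / t = 533 / 11170 = 0.04772 m/d
K = v · n / i = 0.04772 × 0.11 / 0.0017 = 3.09 m/d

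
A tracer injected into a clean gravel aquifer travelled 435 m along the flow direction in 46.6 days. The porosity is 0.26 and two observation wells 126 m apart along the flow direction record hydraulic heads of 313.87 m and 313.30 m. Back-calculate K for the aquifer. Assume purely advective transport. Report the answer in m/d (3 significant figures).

Hydraulic gradient i = (313.87 − 313.30) / 126 = 0.57 / 126 = 0.004524
v = L / t = 435 / 46.6 = 9.335 m/d
K = v · n / i = 9.335 × 0.26 / 0.004524 = 537 m/d

537 m/d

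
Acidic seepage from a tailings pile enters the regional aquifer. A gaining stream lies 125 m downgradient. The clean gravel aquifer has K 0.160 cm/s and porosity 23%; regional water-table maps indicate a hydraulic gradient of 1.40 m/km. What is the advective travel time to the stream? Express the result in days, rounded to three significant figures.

K = 0.160 cm/s × 864 = 138.2 m/d
Specific discharge q = 138.2 × 0.0014 = 0.1935 m/d
Seepage velocity v = q / n = 0.1935 / 0.23 = 0.8415 m/d
t = L / v = 125 / 0.8415 = 148.6 d

149 days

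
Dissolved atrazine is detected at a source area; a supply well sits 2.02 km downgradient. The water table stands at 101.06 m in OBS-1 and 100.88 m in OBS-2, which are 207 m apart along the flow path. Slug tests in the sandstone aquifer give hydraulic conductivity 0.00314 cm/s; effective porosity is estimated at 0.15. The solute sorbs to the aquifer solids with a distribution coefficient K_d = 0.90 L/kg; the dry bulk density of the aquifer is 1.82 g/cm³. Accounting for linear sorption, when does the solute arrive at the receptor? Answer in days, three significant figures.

1.53e6 days

Hydraulic gradient i = (101.06 − 100.88) / 207 = 0.18 / 207 = 8.696e-4
K = 0.00314 cm/s × 864 = 2.713 m/d
Specific discharge q = 2.713 × 8.696e-4 = 0.002359 m/d
Average linear velocity = 0.002359 / 0.15 = 0.01573 m/d
Retardation R = 1 + ρ_b·K_d/n = 1 + 1.82×0.90/0.15 = 11.92
Contaminant velocity v_c = v/R = 0.01573/11.92 = 0.001319 m/d
L = 2.02 km = 2020 m
t = L/v_c = 2020/0.001319 = 1.531e6 d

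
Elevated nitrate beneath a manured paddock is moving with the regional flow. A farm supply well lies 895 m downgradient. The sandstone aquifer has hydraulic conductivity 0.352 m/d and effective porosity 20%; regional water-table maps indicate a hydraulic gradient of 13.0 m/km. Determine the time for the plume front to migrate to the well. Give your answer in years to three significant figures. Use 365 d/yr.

107 years

Darcy flux q = K·i = 0.352 × 0.013 = 0.004576 m/d
v = Ki/n = 0.352·0.013/0.20 = 0.02288 m/d
t = L / v = 895 / 0.02288 = 39120 d
   = 39120 / 365 = 107 yr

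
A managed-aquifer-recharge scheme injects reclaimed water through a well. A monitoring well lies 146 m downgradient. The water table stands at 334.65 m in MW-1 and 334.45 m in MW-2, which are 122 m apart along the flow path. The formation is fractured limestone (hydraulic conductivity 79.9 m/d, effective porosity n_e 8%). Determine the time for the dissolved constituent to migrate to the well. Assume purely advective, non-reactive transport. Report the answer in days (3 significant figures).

89.2 days

Hydraulic gradient i = (334.65 − 334.45) / 122 = 0.20 / 122 = 0.001639
q = Ki = 79.9 × 0.001639 = 0.1310 m/d
v = Ki/n = 79.9·0.001639/0.08 = 1.637 m/d
t = L / v = 146 / 1.637 = 89.17 d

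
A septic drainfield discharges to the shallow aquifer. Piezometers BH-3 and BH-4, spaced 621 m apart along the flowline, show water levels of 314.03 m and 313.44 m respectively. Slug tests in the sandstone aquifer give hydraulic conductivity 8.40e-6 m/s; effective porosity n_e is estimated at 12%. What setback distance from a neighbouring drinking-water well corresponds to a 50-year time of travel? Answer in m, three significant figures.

105 m

Hydraulic gradient i = (314.03 − 313.44) / 621 = 0.59 / 621 = 9.501e-4
K = 8.40e-6 m/s × 86400 s/d = 0.7258 m/d
Darcy flux q = K·i = 0.7258 × 9.501e-4 = 6.895e-4 m/d
Average linear velocity = 6.895e-4 / 0.12 = 0.005746 m/d
T = 50 yr × 365 = 18250 d
L = v × T = 0.005746 × 18250 = 104.9 m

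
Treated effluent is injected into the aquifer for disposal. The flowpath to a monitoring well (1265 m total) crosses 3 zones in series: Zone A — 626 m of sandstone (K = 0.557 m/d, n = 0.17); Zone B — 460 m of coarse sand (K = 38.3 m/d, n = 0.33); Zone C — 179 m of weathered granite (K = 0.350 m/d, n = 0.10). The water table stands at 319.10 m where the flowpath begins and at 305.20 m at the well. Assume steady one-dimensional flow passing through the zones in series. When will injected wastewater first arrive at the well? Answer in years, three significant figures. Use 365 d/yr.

89.7 years

Total head drop ΔH = 319.10 − 305.20 = 13.90 m
Steady 1-D flow in series ⇒ the Darcy flux q is identical in every zone and the zone head losses add (resistances L/K in series).
Σ(L/K) = 626/0.557 + 460/38.3 + 179/0.350 = 1124 + 12.01 + 511.4 = 1647 d
q = ΔH / Σ(L/K) = 13.90 / 1647 = 0.008438 m/d (same in every zone)
Zone A: v = q/n = 0.008438/0.17 = 0.04964 m/d → t_A = 626/0.04964 = 12610 d
Zone B: v = q/n = 0.008438/0.33 = 0.02557 m/d → t_B = 460/0.02557 = 17990 d
Zone C: v = q/n = 0.008438/0.10 = 0.08438 m/d → t_C = 179/0.08438 = 2121 d
Total t = 12610 + 17990 + 2121 = 32720 d
   = 32720 / 365 = 89.7 yr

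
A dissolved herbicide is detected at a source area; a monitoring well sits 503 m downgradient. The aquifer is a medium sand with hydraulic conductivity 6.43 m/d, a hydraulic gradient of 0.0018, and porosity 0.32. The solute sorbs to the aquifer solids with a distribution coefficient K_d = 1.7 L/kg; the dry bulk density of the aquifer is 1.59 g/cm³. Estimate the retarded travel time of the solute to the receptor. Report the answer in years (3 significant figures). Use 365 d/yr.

q = Ki = 6.43 × 0.0018 = 0.01157 m/d
Average linear velocity = 0.01157 / 0.32 = 0.03617 m/d
Retardation R = 1 + ρ_b·K_d/n = 1 + 1.59×1.7/0.32 = 9.447
Contaminant velocity v_c = v/R = 0.03617/9.447 = 0.003829 m/d
t = L/v_c = 503/0.003829 = 131400 d
   = 131400/365 = 360 yr

360 years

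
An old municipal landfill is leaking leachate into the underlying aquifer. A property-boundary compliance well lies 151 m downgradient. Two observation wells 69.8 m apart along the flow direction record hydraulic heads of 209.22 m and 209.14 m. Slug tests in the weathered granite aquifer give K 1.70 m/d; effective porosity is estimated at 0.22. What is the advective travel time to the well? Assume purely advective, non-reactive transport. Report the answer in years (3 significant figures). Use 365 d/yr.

Hydraulic gradient i = (209.22 − 209.14) / 69.8 = 0.08 / 69.8 = 0.001146
Darcy flux q = K·i = 1.70 × 0.001146 = 0.001948 m/d
v = Ki/n = 1.70·0.001146/0.22 = 0.008856 m/d
t = L / v = 151 / 0.008856 = 17050 d
   = 17050 / 365 = 46.7 yr

46.7 years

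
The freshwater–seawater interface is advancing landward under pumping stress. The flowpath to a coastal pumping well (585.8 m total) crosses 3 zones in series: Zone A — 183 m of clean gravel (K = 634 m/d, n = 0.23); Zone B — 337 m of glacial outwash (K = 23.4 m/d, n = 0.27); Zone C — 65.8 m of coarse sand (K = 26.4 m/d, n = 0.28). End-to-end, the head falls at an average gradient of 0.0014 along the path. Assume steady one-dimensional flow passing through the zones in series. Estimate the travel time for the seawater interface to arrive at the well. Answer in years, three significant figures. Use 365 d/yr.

For zones in series the flux q is common to all zones; the equivalent conductivity is the harmonic (thickness-weighted) mean, K_eq = L_total / Σ(L_j/K_j).
Σ(L/K) = 183/634 + 337/23.4 + 65.8/26.4 = 0.2886 + 14.40 + 2.492 = 17.18 d
K_eq = L_total / Σ(L/K) = 585.8 / 17.18 = 34.09 m/d
q = K_eq · i = 34.09 × 0.0014 = 0.04773 m/d (same in every zone)
Zone A: v = q/n = 0.04773/0.23 = 0.2075 m/d → t_A = 183/0.2075 = 881.9 d
Zone B: v = q/n = 0.04773/0.27 = 0.1768 m/d → t_B = 337/0.1768 = 1906 d
Zone C: v = q/n = 0.04773/0.28 = 0.1705 m/d → t_C = 65.8/0.1705 = 386.0 d
Total t = 881.9 + 1906 + 386.0 = 3174 d
   = 3174 / 365 = 8.70 yr

8.70 years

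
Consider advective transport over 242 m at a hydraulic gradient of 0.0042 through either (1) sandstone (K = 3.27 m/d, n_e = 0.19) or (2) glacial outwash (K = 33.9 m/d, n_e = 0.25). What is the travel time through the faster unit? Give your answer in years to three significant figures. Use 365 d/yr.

1.16 years

Unit 1 (sandstone): v = 3.27×0.0042/0.19 = 0.07228 m/d, t = 242/0.07228 = 3348 d
Unit 2 (glacial outwash): v = 33.9×0.0042/0.25 = 0.5695 m/d, t = 242/0.5695 = 424.9 d
Faster: 424.9 d / 365 = 1.16 yr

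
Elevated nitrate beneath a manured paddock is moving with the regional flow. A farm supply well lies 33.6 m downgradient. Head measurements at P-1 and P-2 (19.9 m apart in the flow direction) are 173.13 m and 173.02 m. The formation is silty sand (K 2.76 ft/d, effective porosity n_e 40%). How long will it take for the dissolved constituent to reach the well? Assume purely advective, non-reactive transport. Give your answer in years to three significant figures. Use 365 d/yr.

Hydraulic gradient i = (173.13 − 173.02) / 19.9 = 0.11 / 19.9 = 0.005528
K = 2.76 ft/d × 0.3048 = 0.8412 m/d
Darcy flux q = K·i = 0.8412 × 0.005528 = 0.004650 m/d
Average linear velocity = 0.004650 / 0.40 = 0.01163 m/d
t = L / v = 33.6 / 0.01163 = 2890 d
   = 2890 / 365 = 7.92 yr

7.92 years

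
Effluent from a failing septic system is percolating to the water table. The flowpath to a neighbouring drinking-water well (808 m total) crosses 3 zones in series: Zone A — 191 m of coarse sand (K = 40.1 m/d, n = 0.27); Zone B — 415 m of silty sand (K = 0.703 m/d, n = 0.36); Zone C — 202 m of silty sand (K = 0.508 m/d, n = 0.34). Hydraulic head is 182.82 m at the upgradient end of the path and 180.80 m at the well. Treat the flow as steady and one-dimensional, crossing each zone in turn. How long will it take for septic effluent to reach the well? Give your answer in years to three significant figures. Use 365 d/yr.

363 years

Total head drop ΔH = 182.82 − 180.80 = 2.02 m
Steady 1-D flow in series ⇒ the Darcy flux q is identical in every zone and the zone head losses add (resistances L/K in series).
Σ(L/K) = 191/40.1 + 415/0.703 + 202/0.508 = 4.763 + 590.3 + 397.6 = 992.7 d
q = ΔH / Σ(L/K) = 2.02 / 992.7 = 0.002035 m/d (same in every zone)
Zone A: v = q/n = 0.002035/0.27 = 0.007536 m/d → t_A = 191/0.007536 = 25340 d
Zone B: v = q/n = 0.002035/0.36 = 0.005652 m/d → t_B = 415/0.005652 = 73420 d
Zone C: v = q/n = 0.002035/0.34 = 0.005985 m/d → t_C = 202/0.005985 = 33750 d
Total t = 25340 + 73420 + 33750 = 132500 d
   = 132500 / 365 = 363 yr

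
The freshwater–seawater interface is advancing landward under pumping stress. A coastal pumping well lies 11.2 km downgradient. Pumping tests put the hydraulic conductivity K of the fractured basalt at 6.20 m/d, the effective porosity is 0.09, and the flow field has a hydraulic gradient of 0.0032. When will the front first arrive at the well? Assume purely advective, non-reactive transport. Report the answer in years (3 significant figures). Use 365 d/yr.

Specific discharge q = 6.20 × 0.0032 = 0.01984 m/d
Seepage velocity v = q / n = 0.01984 / 0.09 = 0.2204 m/d
L = 11.2 km = 11200 m
t = L / v = 11200 / 0.2204 = 50810 d
   = 50810 / 365 = 139 yr

139 years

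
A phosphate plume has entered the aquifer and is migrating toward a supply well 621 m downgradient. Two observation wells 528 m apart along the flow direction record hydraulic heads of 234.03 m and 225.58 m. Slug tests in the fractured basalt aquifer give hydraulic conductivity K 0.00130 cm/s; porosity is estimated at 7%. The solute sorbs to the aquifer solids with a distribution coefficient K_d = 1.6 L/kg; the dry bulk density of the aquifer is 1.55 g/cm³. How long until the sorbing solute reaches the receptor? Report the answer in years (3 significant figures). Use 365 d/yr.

241 years

Hydraulic gradient i = (234.03 − 225.58) / 528 = 8.45 / 528 = 0.01600
K = 0.00130 cm/s × 864 = 1.123 m/d
Darcy flux q = K·i = 1.123 × 0.01600 = 0.01798 m/d
Seepage velocity v = q / n = 0.01798 / 0.07 = 0.2568 m/d
Retardation R = 1 + ρ_b·K_d/n = 1 + 1.55×1.6/0.07 = 36.43
Contaminant velocity v_c = v/R = 0.2568/36.43 = 0.007049 m/d
t = L/v_c = 621/0.007049 = 88100 d
   = 88100/365 = 241 yr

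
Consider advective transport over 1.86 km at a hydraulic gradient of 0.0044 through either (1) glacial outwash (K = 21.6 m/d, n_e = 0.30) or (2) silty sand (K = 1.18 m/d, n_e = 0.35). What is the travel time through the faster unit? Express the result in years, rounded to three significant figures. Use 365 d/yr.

Unit 1 (glacial outwash): v = 21.6×0.0044/0.30 = 0.3168 m/d, t = 1860/0.3168 = 5871 d
Unit 2 (silty sand): v = 1.18×0.0044/0.35 = 0.01483 m/d, t = 1860/0.01483 = 125400 d
Faster: 5871 d / 365 = 16.1 yr

16.1 years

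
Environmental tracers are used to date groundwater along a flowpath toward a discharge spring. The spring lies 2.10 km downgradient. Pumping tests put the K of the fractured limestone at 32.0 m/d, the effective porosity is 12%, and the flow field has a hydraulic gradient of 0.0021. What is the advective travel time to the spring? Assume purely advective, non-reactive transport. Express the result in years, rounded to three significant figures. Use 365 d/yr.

q = Ki = 32.0 × 0.0021 = 0.06720 m/d
v = Ki/n = 32.0·0.0021/0.12 = 0.5600 m/d
L = 2.10 km = 2100 m
t = L / v = 2100 / 0.5600 = 3750 d
   = 3750 / 365 = 10.3 yr

10.3 years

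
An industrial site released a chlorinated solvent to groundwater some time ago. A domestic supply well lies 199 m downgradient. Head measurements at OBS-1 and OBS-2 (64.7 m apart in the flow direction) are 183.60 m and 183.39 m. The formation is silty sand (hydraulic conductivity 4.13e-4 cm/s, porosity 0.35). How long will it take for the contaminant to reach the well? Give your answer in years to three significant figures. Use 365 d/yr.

Hydraulic gradient i = (183.60 − 183.39) / 64.7 = 0.21 / 64.7 = 0.003246
K = 4.13e-4 cm/s × 864 = 0.3568 m/d
Darcy flux q = K·i = 0.3568 × 0.003246 = 0.001158 m/d
v_s = q/n_e = 0.001158/0.35 = 0.003309 m/d
t = L / v = 199 / 0.003309 = 60140 d
   = 60140 / 365 = 165 yr

165 years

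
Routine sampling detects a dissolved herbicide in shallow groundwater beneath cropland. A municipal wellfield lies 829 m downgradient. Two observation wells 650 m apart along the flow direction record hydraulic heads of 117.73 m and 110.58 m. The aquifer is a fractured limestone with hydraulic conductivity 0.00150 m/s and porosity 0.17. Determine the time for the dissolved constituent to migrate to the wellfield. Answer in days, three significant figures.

98.9 days

Hydraulic gradient i = (117.73 − 110.58) / 650 = 7.15 / 650 = 0.01100
K = 0.00150 m/s × 86400 s/d = 129.6 m/d
Darcy flux q = K·i = 129.6 × 0.01100 = 1.426 m/d
v_s = q/n_e = 1.426/0.17 = 8.386 m/d
t = L / v = 829 / 8.386 = 98.86 d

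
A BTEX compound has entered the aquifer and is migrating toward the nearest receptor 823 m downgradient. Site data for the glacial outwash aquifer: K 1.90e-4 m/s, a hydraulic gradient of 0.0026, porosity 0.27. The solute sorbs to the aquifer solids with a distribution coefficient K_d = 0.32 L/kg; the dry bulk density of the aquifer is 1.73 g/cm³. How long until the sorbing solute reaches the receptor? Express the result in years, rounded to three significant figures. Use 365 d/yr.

43.5 years

K = 1.90e-4 m/s × 86400 s/d = 16.42 m/d
Darcy flux q = K·i = 16.42 × 0.0026 = 0.04268 m/d
Seepage velocity v = q / n = 0.04268 / 0.27 = 0.1581 m/d
Retardation R = 1 + ρ_b·K_d/n = 1 + 1.73×0.32/0.27 = 3.050
Contaminant velocity v_c = v/R = 0.1581/3.050 = 0.05182 m/d
t = L/v_c = 823/0.05182 = 15880 d
   = 15880/365 = 43.5 yr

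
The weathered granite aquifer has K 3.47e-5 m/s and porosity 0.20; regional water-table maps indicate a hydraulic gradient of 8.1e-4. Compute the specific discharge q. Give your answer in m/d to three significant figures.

K = 3.47e-5 m/s × 86400 s/d = 2.998 m/d
q = Ki = 2.998 × 8.1e-4 = 0.002428 m/d

0.00243 m/d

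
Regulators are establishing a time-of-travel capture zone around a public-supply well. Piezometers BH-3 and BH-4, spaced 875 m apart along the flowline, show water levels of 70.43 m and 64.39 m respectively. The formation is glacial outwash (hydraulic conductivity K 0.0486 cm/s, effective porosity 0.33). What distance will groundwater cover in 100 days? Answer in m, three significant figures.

87.8 m

Hydraulic gradient i = (70.43 − 64.39) / 875 = 6.04 / 875 = 0.006903
K = 0.0486 cm/s × 864 = 41.99 m/d
Specific discharge q = 41.99 × 0.006903 = 0.2899 m/d
v = Ki/n = 41.99·0.006903/0.33 = 0.8783 m/d
L = v × T = 0.8783 × 100 = 87.83 m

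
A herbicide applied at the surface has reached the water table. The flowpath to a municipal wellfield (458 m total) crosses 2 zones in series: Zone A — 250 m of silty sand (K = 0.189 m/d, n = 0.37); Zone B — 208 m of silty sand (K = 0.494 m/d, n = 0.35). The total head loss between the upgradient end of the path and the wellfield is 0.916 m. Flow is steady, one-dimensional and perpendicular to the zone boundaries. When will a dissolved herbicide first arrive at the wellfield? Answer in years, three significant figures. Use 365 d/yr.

Continuity: the same q passes through each zone, so ΔH = q·Σ(L_j/K_j) — the zones act as resistances in series.
Σ(L/K) = 250/0.189 + 208/0.494 = 1323 + 421.1 = 1744 d
q = ΔH / Σ(L/K) = 0.916 / 1744 = 5.253e-4 m/d (same in every zone)
Zone A: v = q/n = 5.253e-4/0.37 = 0.001420 m/d → t_A = 250/0.001420 = 176100 d
Zone B: v = q/n = 5.253e-4/0.35 = 0.001501 m/d → t_B = 208/0.001501 = 138600 d
Total t = 176100 + 138600 = 314700 d
   = 314700 / 365 = 862 yr

862 years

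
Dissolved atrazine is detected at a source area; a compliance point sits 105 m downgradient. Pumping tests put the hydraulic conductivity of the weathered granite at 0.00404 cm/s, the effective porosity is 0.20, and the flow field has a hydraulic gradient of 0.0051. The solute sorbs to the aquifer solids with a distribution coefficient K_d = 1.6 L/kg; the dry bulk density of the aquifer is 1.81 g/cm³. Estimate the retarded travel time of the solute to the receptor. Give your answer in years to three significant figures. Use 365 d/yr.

K = 0.00404 cm/s × 864 = 3.491 m/d
q = Ki = 3.491 × 0.0051 = 0.01780 m/d
Average linear velocity = 0.01780 / 0.20 = 0.08901 m/d
Retardation R = 1 + ρ_b·K_d/n = 1 + 1.81×1.6/0.20 = 15.48
Contaminant velocity v_c = v/R = 0.08901/15.48 = 0.005750 m/d
t = L/v_c = 105/0.005750 = 18260 d
   = 18260/365 = 50.0 yr

50.0 years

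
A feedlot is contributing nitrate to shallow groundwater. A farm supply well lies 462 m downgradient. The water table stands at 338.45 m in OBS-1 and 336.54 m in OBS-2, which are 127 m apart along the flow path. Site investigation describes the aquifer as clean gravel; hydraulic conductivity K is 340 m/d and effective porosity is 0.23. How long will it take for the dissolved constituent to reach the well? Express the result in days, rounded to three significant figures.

Hydraulic gradient i = (338.45 − 336.54) / 127 = 1.91 / 127 = 0.01504
Darcy flux q = K·i = 340 × 0.01504 = 5.113 m/d
Seepage velocity v = q / n = 5.113 / 0.23 = 22.23 m/d
t = L / v = 462 / 22.23 = 20.78 d

20.8 days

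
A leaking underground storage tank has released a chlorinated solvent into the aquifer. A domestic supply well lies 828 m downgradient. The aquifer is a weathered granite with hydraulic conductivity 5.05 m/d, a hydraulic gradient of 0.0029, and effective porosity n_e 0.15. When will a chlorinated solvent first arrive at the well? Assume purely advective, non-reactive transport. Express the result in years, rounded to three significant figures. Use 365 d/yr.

Specific discharge q = 5.05 × 0.0029 = 0.01464 m/d
v_s = q/n_e = 0.01464/0.15 = 0.09763 m/d
t = L / v = 828 / 0.09763 = 8481 d
   = 8481 / 365 = 23.2 yr

23.2 years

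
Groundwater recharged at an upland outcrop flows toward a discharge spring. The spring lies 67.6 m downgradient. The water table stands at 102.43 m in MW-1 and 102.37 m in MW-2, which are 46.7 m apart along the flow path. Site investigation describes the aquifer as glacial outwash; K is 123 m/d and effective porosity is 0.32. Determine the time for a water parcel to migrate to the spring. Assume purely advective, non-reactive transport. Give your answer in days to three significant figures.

Hydraulic gradient i = (102.43 − 102.37) / 46.7 = 0.06 / 46.7 = 0.001285
Darcy flux q = K·i = 123 × 0.001285 = 0.1580 m/d
v = Ki/n = 123·0.001285/0.32 = 0.4938 m/d
t = L / v = 67.6 / 0.4938 = 136.9 d

137 days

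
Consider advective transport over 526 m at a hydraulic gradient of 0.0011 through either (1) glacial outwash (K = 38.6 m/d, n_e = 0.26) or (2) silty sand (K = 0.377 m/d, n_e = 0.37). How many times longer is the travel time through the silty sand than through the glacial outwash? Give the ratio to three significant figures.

Unit 1 (glacial outwash): v = 38.6×0.0011/0.26 = 0.1633 m/d, t = 526/0.1633 = 3221 d
Unit 2 (silty sand): v = 0.377×0.0011/0.37 = 0.001121 m/d, t = 526/0.001121 = 469300 d
t(silty sand) / t(glacial outwash) = 469300/3221 = 146

146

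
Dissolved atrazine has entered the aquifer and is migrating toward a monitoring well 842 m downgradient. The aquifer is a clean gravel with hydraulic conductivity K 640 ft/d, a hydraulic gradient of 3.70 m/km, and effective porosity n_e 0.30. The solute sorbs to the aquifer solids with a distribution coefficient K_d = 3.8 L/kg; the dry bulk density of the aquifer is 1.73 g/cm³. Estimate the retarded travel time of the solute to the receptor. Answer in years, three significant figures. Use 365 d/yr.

22.0 years

K = 640 ft/d × 0.3048 = 195.1 m/d
Specific discharge q = 195.1 × 0.0037 = 0.7218 m/d
Seepage velocity v = q / n = 0.7218 / 0.30 = 2.406 m/d
Retardation R = 1 + ρ_b·K_d/n = 1 + 1.73×3.8/0.30 = 22.91
Contaminant velocity v_c = v/R = 2.406/22.91 = 0.1050 m/d
t = L/v_c = 842/0.1050 = 8019 d
   = 8019/365 = 22.0 yr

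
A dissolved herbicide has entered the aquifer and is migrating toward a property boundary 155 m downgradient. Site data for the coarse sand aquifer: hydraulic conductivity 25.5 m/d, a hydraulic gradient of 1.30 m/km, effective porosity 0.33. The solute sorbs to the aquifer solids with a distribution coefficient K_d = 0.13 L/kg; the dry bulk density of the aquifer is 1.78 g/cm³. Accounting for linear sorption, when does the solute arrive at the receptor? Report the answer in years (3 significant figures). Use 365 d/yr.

7.19 years

q = Ki = 25.5 × 0.0013 = 0.03315 m/d
Average linear velocity = 0.03315 / 0.33 = 0.1005 m/d
Retardation R = 1 + ρ_b·K_d/n = 1 + 1.78×0.13/0.33 = 1.701
Contaminant velocity v_c = v/R = 0.1005/1.701 = 0.05905 m/d
t = L/v_c = 155/0.05905 = 2625 d
   = 2625/365 = 7.19 yr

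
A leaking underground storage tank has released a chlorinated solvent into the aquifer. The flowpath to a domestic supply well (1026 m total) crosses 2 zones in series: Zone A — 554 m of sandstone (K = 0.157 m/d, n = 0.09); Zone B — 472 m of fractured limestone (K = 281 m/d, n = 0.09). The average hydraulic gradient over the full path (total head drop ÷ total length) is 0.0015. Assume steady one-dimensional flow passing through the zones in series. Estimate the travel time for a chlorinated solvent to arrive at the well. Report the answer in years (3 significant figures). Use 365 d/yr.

Steady 1-D flow in series ⇒ the Darcy flux q is identical in every zone and the zone head losses add (resistances L/K in series).
Σ(L/K) = 554/0.157 + 472/281 = 3529 + 1.680 = 3530 d
K_eq = L_total / Σ(L/K) = 1026 / 3530 = 0.2906 m/d
q = K_eq · i = 0.2906 × 0.0015 = 4.359e-4 m/d (same in every zone)
Zone A: v = q/n = 4.359e-4/0.09 = 0.004844 m/d → t_A = 554/0.004844 = 114400 d
Zone B: v = q/n = 4.359e-4/0.09 = 0.004844 m/d → t_B = 472/0.004844 = 97450 d
Total t = 114400 + 97450 = 211800 d
   = 211800 / 365 = 580 yr

580 years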